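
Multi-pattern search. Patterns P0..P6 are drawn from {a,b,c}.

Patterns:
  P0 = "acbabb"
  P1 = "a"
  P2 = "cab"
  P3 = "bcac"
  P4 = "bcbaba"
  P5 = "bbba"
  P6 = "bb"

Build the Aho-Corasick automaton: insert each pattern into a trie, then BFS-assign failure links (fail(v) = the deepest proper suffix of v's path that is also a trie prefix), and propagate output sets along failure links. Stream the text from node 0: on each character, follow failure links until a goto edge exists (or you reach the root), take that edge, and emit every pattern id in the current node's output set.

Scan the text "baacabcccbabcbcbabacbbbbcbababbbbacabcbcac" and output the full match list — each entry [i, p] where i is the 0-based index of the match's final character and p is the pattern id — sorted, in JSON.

Build:
Trie (insert patterns):
  0='ε' goto a→1 b→10 c→7
  1='a' goto c→2  ←P1
  2='ac' goto b→3
  3='acb' goto a→4
  4='acba' goto b→5
  5='acbab' goto b→6
  6='acbabb' goto ·  ←P0
  7='c' goto a→8
  8='ca' goto b→9
  9='cab' goto ·  ←P2
  10='b' goto b→18 c→11
  11='bc' goto a→12 b→14
  12='bca' goto c→13
  13='bcac' goto ·  ←P3
  14='bcb' goto a→15
  15='bcba' goto b→16
  16='bcbab' goto a→17
  17='bcbaba' goto ·  ←P4
  18='bb' goto b→19  ←P6
  19='bbb' goto a→20
  20='bbba' goto ·  ←P5

BFS fail/out derivation:
  fail(1) 'a': from fail(0)=0 chase 'a': 0 ⇒ 0;  out={1}∪out(0)={1}
  fail(7) 'c': from fail(0)=0 chase 'c': 0 ⇒ 0;  out=∅∪out(0)=∅
  fail(10) 'b': from fail(0)=0 chase 'b': 0 ⇒ 0;  out=∅∪out(0)=∅
  fail(2) 'ac': from fail(1)=0 chase 'c': 0 ⇒ 7;  out=∅∪out(7)=∅
  fail(8) 'ca': from fail(7)=0 chase 'a': 0 ⇒ 1;  out=∅∪out(1)={1}
  fail(11) 'bc': from fail(10)=0 chase 'c': 0 ⇒ 7;  out=∅∪out(7)=∅
  fail(18) 'bb': from fail(10)=0 chase 'b': 0 ⇒ 10;  out={6}∪out(10)={6}
  fail(3) 'acb': from fail(2)=7 chase 'b': 7→0 ⇒ 10;  out=∅∪out(10)=∅
  fail(9) 'cab': from fail(8)=1 chase 'b': 1→0 ⇒ 10;  out={2}∪out(10)={2}
  fail(12) 'bca': from fail(11)=7 chase 'a': 7 ⇒ 8;  out=∅∪out(8)={1}
  fail(14) 'bcb': from fail(11)=7 chase 'b': 7→0 ⇒ 10;  out=∅∪out(10)=∅
  fail(19) 'bbb': from fail(18)=10 chase 'b': 10 ⇒ 18;  out=∅∪out(18)={6}
  fail(4) 'acba': from fail(3)=10 chase 'a': 10→0 ⇒ 1;  out=∅∪out(1)={1}
  fail(13) 'bcac': from fail(12)=8 chase 'c': 8→1 ⇒ 2;  out={3}∪out(2)={3}
  fail(15) 'bcba': from fail(14)=10 chase 'a': 10→0 ⇒ 1;  out=∅∪out(1)={1}
  fail(20) 'bbba': from fail(19)=18 chase 'a': 18→10→0 ⇒ 1;  out={5}∪out(1)={1,5}
  fail(5) 'acbab': from fail(4)=1 chase 'b': 1→0 ⇒ 10;  out=∅∪out(10)=∅
  fail(16) 'bcbab': from fail(15)=1 chase 'b': 1→0 ⇒ 10;  out=∅∪out(10)=∅
  fail(6) 'acbabb': from fail(5)=10 chase 'b': 10 ⇒ 18;  out={0}∪out(18)={0,6}
  fail(17) 'bcbaba': from fail(16)=10 chase 'a': 10→0 ⇒ 1;  out={4}∪out(1)={1,4}

Scan:
pos 0 'b': at 10
pos 1 'a': at 1 (via fail)  emit P1@[1:1]
pos 2 'a': at 1 (via fail)  emit P1@[2:2]
pos 3 'c': at 2
pos 4 'a': at 8 (via fail)  emit P1@[4:4]
pos 5 'b': at 9  emit P2@[3:5]
pos 6 'c': at 11 (via fail)
pos 7 'c': at 7 (via fail)
pos 8 'c': at 7 (via fail)
pos 9 'b': at 10 (via fail)
pos 10 'a': at 1 (via fail)  emit P1@[10:10]
pos 11 'b': at 10 (via fail)
pos 12 'c': at 11
pos 13 'b': at 14
pos 14 'c': at 11 (via fail)
pos 15 'b': at 14
pos 16 'a': at 15  emit P1@[16:16]
pos 17 'b': at 16
pos 18 'a': at 17  emit P1@[18:18],P4@[13:18]
pos 19 'c': at 2 (via fail)
pos 20 'b': at 3
pos 21 'b': at 18 (via fail)  emit P6@[20:21]
pos 22 'b': at 19  emit P6@[21:22]
pos 23 'b': at 19 (via fail)  emit P6@[22:23]
pos 24 'c': at 11 (via fail)
pos 25 'b': at 14
pos 26 'a': at 15  emit P1@[26:26]
pos 27 'b': at 16
pos 28 'a': at 17  emit P1@[28:28],P4@[23:28]
pos 29 'b': at 10 (via fail)
pos 30 'b': at 18  emit P6@[29:30]
pos 31 'b': at 19  emit P6@[30:31]
pos 32 'b': at 19 (via fail)  emit P6@[31:32]
pos 33 'a': at 20  emit P1@[33:33],P5@[30:33]
pos 34 'c': at 2 (via fail)
pos 35 'a': at 8 (via fail)  emit P1@[35:35]
pos 36 'b': at 9  emit P2@[34:36]
pos 37 'c': at 11 (via fail)
pos 38 'b': at 14
pos 39 'c': at 11 (via fail)
pos 40 'a': at 12  emit P1@[40:40]
pos 41 'c': at 13  emit P3@[38:41]

Result: [[1,1],[2,1],[4,1],[5,2],[10,1],[16,1],[18,1],[18,4],[21,6],[22,6],[23,6],[26,1],[28,1],[28,4],[30,6],[31,6],[32,6],[33,1],[33,5],[35,1],[36,2],[40,1],[41,3]]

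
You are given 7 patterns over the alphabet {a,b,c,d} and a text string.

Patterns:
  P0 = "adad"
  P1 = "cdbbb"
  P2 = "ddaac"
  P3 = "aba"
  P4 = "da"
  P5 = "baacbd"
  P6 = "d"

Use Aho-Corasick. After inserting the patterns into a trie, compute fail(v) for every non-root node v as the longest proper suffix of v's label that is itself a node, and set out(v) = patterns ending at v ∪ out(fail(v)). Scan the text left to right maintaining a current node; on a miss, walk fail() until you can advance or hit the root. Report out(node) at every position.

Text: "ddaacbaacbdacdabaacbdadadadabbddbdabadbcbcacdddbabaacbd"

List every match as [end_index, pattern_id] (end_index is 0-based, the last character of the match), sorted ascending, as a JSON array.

Build:
Trie nodes:
  n0 'ε': a→1 b→18 c→5 d→10
  n1 'a': b→15 d→2
  n2 'ad': a→3
  n3 'ada': d→4
  n4 'adad': ·  [P0 ends]
  n5 'c': d→6
  n6 'cd': b→7
  n7 'cdb': b→8
  n8 'cdbb': b→9
  n9 'cdbbb': ·  [P1 ends]
  n10 'd': a→17 d→11  [P6 ends]
  n11 'dd': a→12
  n12 'dda': a→13
  n13 'ddaa': c→14
  n14 'ddaac': ·  [P2 ends]
  n15 'ab': a→16
  n16 'aba': ·  [P3 ends]
  n17 'da': ·  [P4 ends]
  n18 'b': a→19
  n19 'ba': a→20
  n20 'baa': c→21
  n21 'baac': b→22
  n22 'baacb': d→23
  n23 'baacbd': ·  [P5 ends]

Failure links (BFS by depth):
  n1('a'): parent n0 fail=0; on 'a' 0 → fail=0;  out ∅∪∅=∅
  n5('c'): parent n0 fail=0; on 'c' 0 → fail=0;  out ∅∪∅=∅
  n10('d'): parent n0 fail=0; on 'd' 0 → fail=0;  out {6}∪∅={6}
  n18('b'): parent n0 fail=0; on 'b' 0 → fail=0;  out ∅∪∅=∅
  n2('ad'): parent n1 fail=0; on 'd' 0 → fail=10;  out ∅∪{6}={6}
  n6('cd'): parent n5 fail=0; on 'd' 0 → fail=10;  out ∅∪{6}={6}
  n11('dd'): parent n10 fail=0; on 'd' 0 → fail=10;  out ∅∪{6}={6}
  n15('ab'): parent n1 fail=0; on 'b' 0 → fail=18;  out ∅∪∅=∅
  n17('da'): parent n10 fail=0; on 'a' 0 → fail=1;  out {4}∪∅={4}
  n19('ba'): parent n18 fail=0; on 'a' 0 → fail=1;  out ∅∪∅=∅
  n3('ada'): parent n2 fail=10; on 'a' 10 → fail=17;  out ∅∪{4}={4}
  n7('cdb'): parent n6 fail=10; on 'b' 10→0 → fail=18;  out ∅∪∅=∅
  n12('dda'): parent n11 fail=10; on 'a' 10 → fail=17;  out ∅∪{4}={4}
  n16('aba'): parent n15 fail=18; on 'a' 18 → fail=19;  out {3}∪∅={3}
  n20('baa'): parent n19 fail=1; on 'a' 1→0 → fail=1;  out ∅∪∅=∅
  n4('adad'): parent n3 fail=17; on 'd' 17→1 → fail=2;  out {0}∪{6}={0,6}
  n8('cdbb'): parent n7 fail=18; on 'b' 18→0 → fail=18;  out ∅∪∅=∅
  n13('ddaa'): parent n12 fail=17; on 'a' 17→1→0 → fail=1;  out ∅∪∅=∅
  n21('baac'): parent n20 fail=1; on 'c' 1→0 → fail=5;  out ∅∪∅=∅
  n9('cdbbb'): parent n8 fail=18; on 'b' 18→0 → fail=18;  out {1}∪∅={1}
  n14('ddaac'): parent n13 fail=1; on 'c' 1→0 → fail=5;  out {2}∪∅={2}
  n22('baacb'): parent n21 fail=5; on 'b' 5→0 → fail=18;  out ∅∪∅=∅
  n23('baacbd'): parent n22 fail=18; on 'd' 18→0 → fail=10;  out {5}∪{6}={5,6}

Text stream:
[0] read 'd'  n0⇒n10  ** P6@[0:0]
[1] read 'd'  n10⇒n11  ** P6@[1:1]
[2] read 'a'  n11⇒n12  ** P4@[1:2]
[3] read 'a'  n12⇒n13
[4] read 'c'  n13⇒n14  ** P2@[0:4]
[5] read 'b'  n14⇒n18 (fail-walked)
[6] read 'a'  n18⇒n19
[7] read 'a'  n19⇒n20
[8] read 'c'  n20⇒n21
[9] read 'b'  n21⇒n22
[10] read 'd'  n22⇒n23  ** P5@[5:10],P6@[10:10]
[11] read 'a'  n23⇒n17 (fail-walked)  ** P4@[10:11]
[12] read 'c'  n17⇒n5 (fail-walked)
[13] read 'd'  n5⇒n6  ** P6@[13:13]
[14] read 'a'  n6⇒n17 (fail-walked)  ** P4@[13:14]
[15] read 'b'  n17⇒n15 (fail-walked)
[16] read 'a'  n15⇒n16  ** P3@[14:16]
[17] read 'a'  n16⇒n20 (fail-walked)
[18] read 'c'  n20⇒n21
[19] read 'b'  n21⇒n22
[20] read 'd'  n22⇒n23  ** P5@[15:20],P6@[20:20]
[21] read 'a'  n23⇒n17 (fail-walked)  ** P4@[20:21]
[22] read 'd'  n17⇒n2 (fail-walked)  ** P6@[22:22]
[23] read 'a'  n2⇒n3  ** P4@[22:23]
[24] read 'd'  n3⇒n4  ** P0@[21:24],P6@[24:24]
[25] read 'a'  n4⇒n3 (fail-walked)  ** P4@[24:25]
[26] read 'd'  n3⇒n4  ** P0@[23:26],P6@[26:26]
[27] read 'a'  n4⇒n3 (fail-walked)  ** P4@[26:27]
[28] read 'b'  n3⇒n15 (fail-walked)
[29] read 'b'  n15⇒n18 (fail-walked)
[30] read 'd'  n18⇒n10 (fail-walked)  ** P6@[30:30]
[31] read 'd'  n10⇒n11  ** P6@[31:31]
[32] read 'b'  n11⇒n18 (fail-walked)
[33] read 'd'  n18⇒n10 (fail-walked)  ** P6@[33:33]
[34] read 'a'  n10⇒n17  ** P4@[33:34]
[35] read 'b'  n17⇒n15 (fail-walked)
[36] read 'a'  n15⇒n16  ** P3@[34:36]
[37] read 'd'  n16⇒n2 (fail-walked)  ** P6@[37:37]
[38] read 'b'  n2⇒n18 (fail-walked)
[39] read 'c'  n18⇒n5 (fail-walked)
[40] read 'b'  n5⇒n18 (fail-walked)
[41] read 'c'  n18⇒n5 (fail-walked)
[42] read 'a'  n5⇒n1 (fail-walked)
[43] read 'c'  n1⇒n5 (fail-walked)
[44] read 'd'  n5⇒n6  ** P6@[44:44]
[45] read 'd'  n6⇒n11 (fail-walked)  ** P6@[45:45]
[46] read 'd'  n11⇒n11 (fail-walked)  ** P6@[46:46]
[47] read 'b'  n11⇒n18 (fail-walked)
[48] read 'a'  n18⇒n19
[49] read 'b'  n19⇒n15 (fail-walked)
[50] read 'a'  n15⇒n16  ** P3@[48:50]
[51] read 'a'  n16⇒n20 (fail-walked)
[52] read 'c'  n20⇒n21
[53] read 'b'  n21⇒n22
[54] read 'd'  n22⇒n23  ** P5@[49:54],P6@[54:54]

Matches: [[0,6],[1,6],[2,4],[4,2],[10,5],[10,6],[11,4],[13,6],[14,4],[16,3],[20,5],[20,6],[21,4],[22,6],[23,4],[24,0],[24,6],[25,4],[26,0],[26,6],[27,4],[30,6],[31,6],[33,6],[34,4],[36,3],[37,6],[44,6],[45,6],[46,6],[50,3],[54,5],[54,6]]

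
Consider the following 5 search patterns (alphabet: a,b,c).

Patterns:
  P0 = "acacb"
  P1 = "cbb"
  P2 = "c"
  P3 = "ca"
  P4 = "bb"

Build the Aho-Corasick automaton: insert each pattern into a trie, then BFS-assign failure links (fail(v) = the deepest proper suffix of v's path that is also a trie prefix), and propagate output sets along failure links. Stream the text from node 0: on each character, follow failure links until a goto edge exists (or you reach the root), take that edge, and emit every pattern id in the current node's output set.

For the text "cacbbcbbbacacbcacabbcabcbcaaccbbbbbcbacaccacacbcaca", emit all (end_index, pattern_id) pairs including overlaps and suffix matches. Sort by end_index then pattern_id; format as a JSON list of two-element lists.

Build:
Trie (insert patterns):
  n0 'ε': a→1 b→10 c→6
  n1 'a': c→2
  n2 'ac': a→3
  n3 'aca': c→4
  n4 'acac': b→5
  n5 'acacb': ·  ←P0
  n6 'c': a→9 b→7  ←P2
  n7 'cb': b→8
  n8 'cbb': ·  ←P1
  n9 'ca': ·  ←P3
  n10 'b': b→11
  n11 'bb': ·  ←P4

Failure links (BFS by depth):
  fail(1) 'a': from fail(0)=0 chase 'a': 0 ⇒ 0;  out=∅∪out(0)=∅
  fail(6) 'c': from fail(0)=0 chase 'c': 0 ⇒ 0;  out={2}∪out(0)={2}
  fail(10) 'b': from fail(0)=0 chase 'b': 0 ⇒ 0;  out=∅∪out(0)=∅
  fail(2) 'ac': from fail(1)=0 chase 'c': 0 ⇒ 6;  out=∅∪out(6)={2}
  fail(7) 'cb': from fail(6)=0 chase 'b': 0 ⇒ 10;  out=∅∪out(10)=∅
  fail(9) 'ca': from fail(6)=0 chase 'a': 0 ⇒ 1;  out={3}∪out(1)={3}
  fail(11) 'bb': from fail(10)=0 chase 'b': 0 ⇒ 10;  out={4}∪out(10)={4}
  fail(3) 'aca': from fail(2)=6 chase 'a': 6 ⇒ 9;  out=∅∪out(9)={3}
  fail(8) 'cbb': from fail(7)=10 chase 'b': 10 ⇒ 11;  out={1}∪out(11)={1,4}
  fail(4) 'acac': from fail(3)=9 chase 'c': 9→1 ⇒ 2;  out=∅∪out(2)={2}
  fail(5) 'acacb': from fail(4)=2 chase 'b': 2→6 ⇒ 7;  out={0}∪out(7)={0}

Scan:
i=0 'c': node 0→6  emit P2@[0:0]
i=1 'a': node 6→9  emit P3@[0:1]
i=2 'c': node 9→2 (via fail)  emit P2@[2:2]
i=3 'b': node 2→7 (via fail)
i=4 'b': node 7→8  emit P1@[2:4],P4@[3:4]
i=5 'c': node 8→6 (via fail)  emit P2@[5:5]
i=6 'b': node 6→7
i=7 'b': node 7→8  emit P1@[5:7],P4@[6:7]
i=8 'b': node 8→11 (via fail)  emit P4@[7:8]
i=9 'a': node 11→1 (via fail)
i=10 'c': node 1→2  emit P2@[10:10]
i=11 'a': node 2→3  emit P3@[10:11]
i=12 'c': node 3→4  emit P2@[12:12]
i=13 'b': node 4→5  emit P0@[9:13]
i=14 'c': node 5→6 (via fail)  emit P2@[14:14]
i=15 'a': node 6→9  emit P3@[14:15]
i=16 'c': node 9→2 (via fail)  emit P2@[16:16]
i=17 'a': node 2→3  emit P3@[16:17]
i=18 'b': node 3→10 (via fail)
i=19 'b': node 10→11  emit P4@[18:19]
i=20 'c': node 11→6 (via fail)  emit P2@[20:20]
i=21 'a': node 6→9  emit P3@[20:21]
i=22 'b': node 9→10 (via fail)
i=23 'c': node 10→6 (via fail)  emit P2@[23:23]
i=24 'b': node 6→7
i=25 'c': node 7→6 (via fail)  emit P2@[25:25]
i=26 'a': node 6→9  emit P3@[25:26]
i=27 'a': node 9→1 (via fail)
i=28 'c': node 1→2  emit P2@[28:28]
i=29 'c': node 2→6 (via fail)  emit P2@[29:29]
i=30 'b': node 6→7
i=31 'b': node 7→8  emit P1@[29:31],P4@[30:31]
i=32 'b': node 8→11 (via fail)  emit P4@[31:32]
i=33 'b': node 11→11 (via fail)  emit P4@[32:33]
i=34 'b': node 11→11 (via fail)  emit P4@[33:34]
i=35 'c': node 11→6 (via fail)  emit P2@[35:35]
i=36 'b': node 6→7
i=37 'a': node 7→1 (via fail)
i=38 'c': node 1→2  emit P2@[38:38]
i=39 'a': node 2→3  emit P3@[38:39]
i=40 'c': node 3→4  emit P2@[40:40]
i=41 'c': node 4→6 (via fail)  emit P2@[41:41]
i=42 'a': node 6→9  emit P3@[41:42]
i=43 'c': node 9→2 (via fail)  emit P2@[43:43]
i=44 'a': node 2→3  emit P3@[43:44]
i=45 'c': node 3→4  emit P2@[45:45]
i=46 'b': node 4→5  emit P0@[42:46]
i=47 'c': node 5→6 (via fail)  emit P2@[47:47]
i=48 'a': node 6→9  emit P3@[47:48]
i=49 'c': node 9→2 (via fail)  emit P2@[49:49]
i=50 'a': node 2→3  emit P3@[49:50]

Matches: [[0,2],[1,3],[2,2],[4,1],[4,4],[5,2],[7,1],[7,4],[8,4],[10,2],[11,3],[12,2],[13,0],[14,2],[15,3],[16,2],[17,3],[19,4],[20,2],[21,3],[23,2],[25,2],[26,3],[28,2],[29,2],[31,1],[31,4],[32,4],[33,4],[34,4],[35,2],[38,2],[39,3],[40,2],[41,2],[42,3],[43,2],[44,3],[45,2],[46,0],[47,2],[48,3],[49,2],[50,3]]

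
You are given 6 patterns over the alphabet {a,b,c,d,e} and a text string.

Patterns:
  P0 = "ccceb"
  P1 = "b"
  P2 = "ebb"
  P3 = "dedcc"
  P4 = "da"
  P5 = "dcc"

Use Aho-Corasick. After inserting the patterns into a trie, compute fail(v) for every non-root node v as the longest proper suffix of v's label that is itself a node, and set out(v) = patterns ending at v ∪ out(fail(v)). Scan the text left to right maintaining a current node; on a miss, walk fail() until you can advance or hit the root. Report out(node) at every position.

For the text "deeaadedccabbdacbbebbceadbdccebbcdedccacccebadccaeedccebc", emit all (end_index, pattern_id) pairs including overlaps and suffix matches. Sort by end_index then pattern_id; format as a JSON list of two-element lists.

Build automaton:
Trie nodes:
  0='ε' goto b→6 c→1 d→10 e→7
  1='c' goto c→2
  2='cc' goto c→3
  3='ccc' goto e→4
  4='ccce' goto b→5
  5='ccceb' goto ·  ←P0
  6='b' goto ·  ←P1
  7='e' goto b→8
  8='eb' goto b→9
  9='ebb' goto ·  ←P2
  10='d' goto a→15 c→16 e→11
  11='de' goto d→12
  12='ded' goto c→13
  13='dedc' goto c→14
  14='dedcc' goto ·  ←P3
  15='da' goto ·  ←P4
  16='dc' goto c→17
  17='dcc' goto ·  ←P5

Failure links (BFS by depth):
  n1('c'): parent n0 fail=0; on 'c' 0 → fail=0;  out ∅∪∅=∅
  n6('b'): parent n0 fail=0; on 'b' 0 → fail=0;  out {1}∪∅={1}
  n7('e'): parent n0 fail=0; on 'e' 0 → fail=0;  out ∅∪∅=∅
  n10('d'): parent n0 fail=0; on 'd' 0 → fail=0;  out ∅∪∅=∅
  n2('cc'): parent n1 fail=0; on 'c' 0 → fail=1;  out ∅∪∅=∅
  n8('eb'): parent n7 fail=0; on 'b' 0 → fail=6;  out ∅∪{1}={1}
  n11('de'): parent n10 fail=0; on 'e' 0 → fail=7;  out ∅∪∅=∅
  n15('da'): parent n10 fail=0; on 'a' 0 → fail=0;  out {4}∪∅={4}
  n16('dc'): parent n10 fail=0; on 'c' 0 → fail=1;  out ∅∪∅=∅
  n3('ccc'): parent n2 fail=1; on 'c' 1 → fail=2;  out ∅∪∅=∅
  n9('ebb'): parent n8 fail=6; on 'b' 6→0 → fail=6;  out {2}∪{1}={1,2}
  n12('ded'): parent n11 fail=7; on 'd' 7→0 → fail=10;  out ∅∪∅=∅
  n17('dcc'): parent n16 fail=1; on 'c' 1 → fail=2;  out {5}∪∅={5}
  n4('ccce'): parent n3 fail=2; on 'e' 2→1→0 → fail=7;  out ∅∪∅=∅
  n13('dedc'): parent n12 fail=10; on 'c' 10 → fail=16;  out ∅∪∅=∅
  n5('ccceb'): parent n4 fail=7; on 'b' 7 → fail=8;  out {0}∪{1}={0,1}
  n14('dedcc'): parent n13 fail=16; on 'c' 16 → fail=17;  out {3}∪{5}={3,5}

Scan:
i=0 'd': node 0→10
i=1 'e': node 10→11
i=2 'e': node 11→7 (fail-walked)
i=3 'a': node 7→0 (fail-walked)
i=4 'a': node 0→0
i=5 'd': node 0→10
i=6 'e': node 10→11
i=7 'd': node 11→12
i=8 'c': node 12→13
i=9 'c': node 13→14  → match P3@[5:9],P5@[7:9]
i=10 'a': node 14→0 (fail-walked)
i=11 'b': node 0→6  → match P1@[11:11]
i=12 'b': node 6→6 (fail-walked)  → match P1@[12:12]
i=13 'd': node 6→10 (fail-walked)
i=14 'a': node 10→15  → match P4@[13:14]
i=15 'c': node 15→1 (fail-walked)
i=16 'b': node 1→6 (fail-walked)  → match P1@[16:16]
i=17 'b': node 6→6 (fail-walked)  → match P1@[17:17]
i=18 'e': node 6→7 (fail-walked)
i=19 'b': node 7→8  → match P1@[19:19]
i=20 'b': node 8→9  → match P1@[20:20],P2@[18:20]
i=21 'c': node 9→1 (fail-walked)
i=22 'e': node 1→7 (fail-walked)
i=23 'a': node 7→0 (fail-walked)
i=24 'd': node 0→10
i=25 'b': node 10→6 (fail-walked)  → match P1@[25:25]
i=26 'd': node 6→10 (fail-walked)
i=27 'c': node 10→16
i=28 'c': node 16→17  → match P5@[26:28]
i=29 'e': node 17→7 (fail-walked)
i=30 'b': node 7→8  → match P1@[30:30]
i=31 'b': node 8→9  → match P1@[31:31],P2@[29:31]
i=32 'c': node 9→1 (fail-walked)
i=33 'd': node 1→10 (fail-walked)
i=34 'e': node 10→11
i=35 'd': node 11→12
i=36 'c': node 12→13
i=37 'c': node 13→14  → match P3@[33:37],P5@[35:37]
i=38 'a': node 14→0 (fail-walked)
i=39 'c': node 0→1
i=40 'c': node 1→2
i=41 'c': node 2→3
i=42 'e': node 3→4
i=43 'b': node 4→5  → match P0@[39:43],P1@[43:43]
i=44 'a': node 5→0 (fail-walked)
i=45 'd': node 0→10
i=46 'c': node 10→16
i=47 'c': node 16→17  → match P5@[45:47]
i=48 'a': node 17→0 (fail-walked)
i=49 'e': node 0→7
i=50 'e': node 7→7 (fail-walked)
i=51 'd': node 7→10 (fail-walked)
i=52 'c': node 10→16
i=53 'c': node 16→17  → match P5@[51:53]
i=54 'e': node 17→7 (fail-walked)
i=55 'b': node 7→8  → match P1@[55:55]
i=56 'c': node 8→1 (fail-walked)

Result: [[9,3],[9,5],[11,1],[12,1],[14,4],[16,1],[17,1],[19,1],[20,1],[20,2],[25,1],[28,5],[30,1],[31,1],[31,2],[37,3],[37,5],[43,0],[43,1],[47,5],[53,5],[55,1]]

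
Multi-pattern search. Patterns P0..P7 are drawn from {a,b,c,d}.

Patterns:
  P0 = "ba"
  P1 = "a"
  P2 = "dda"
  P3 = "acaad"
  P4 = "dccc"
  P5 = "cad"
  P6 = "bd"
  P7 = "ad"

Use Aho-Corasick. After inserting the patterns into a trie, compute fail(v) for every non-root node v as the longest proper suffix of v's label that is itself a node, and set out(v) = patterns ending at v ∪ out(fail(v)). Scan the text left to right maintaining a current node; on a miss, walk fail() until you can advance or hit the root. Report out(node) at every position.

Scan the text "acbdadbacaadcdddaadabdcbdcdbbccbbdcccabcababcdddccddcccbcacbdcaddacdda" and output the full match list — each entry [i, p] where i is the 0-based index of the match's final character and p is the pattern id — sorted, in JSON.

Build:
Trie nodes:
  n0 'ε': a→3 b→1 c→14 d→4
  n1 'b': a→2 d→17
  n2 'ba': ·  ←P0
  n3 'a': c→7 d→18  ←P1
  n4 'd': c→11 d→5
  n5 'dd': a→6
  n6 'dda': ·  ←P2
  n7 'ac': a→8
  n8 'aca': a→9
  n9 'acaa': d→10
  n10 'acaad': ·  ←P3
  n11 'dc': c→12
  n12 'dcc': c→13
  n13 'dccc': ·  ←P4
  n14 'c': a→15
  n15 'ca': d→16
  n16 'cad': ·  ←P5
  n17 'bd': ·  ←P6
  n18 'ad': ·  ←P7

BFS fail/out derivation:
  n1('b'): parent n0 fail=0; on 'b' 0 → fail=0;  out ∅∪∅=∅
  n3('a'): parent n0 fail=0; on 'a' 0 → fail=0;  out {1}∪∅={1}
  n4('d'): parent n0 fail=0; on 'd' 0 → fail=0;  out ∅∪∅=∅
  n14('c'): parent n0 fail=0; on 'c' 0 → fail=0;  out ∅∪∅=∅
  n2('ba'): parent n1 fail=0; on 'a' 0 → fail=3;  out {0}∪{1}={0,1}
  n5('dd'): parent n4 fail=0; on 'd' 0 → fail=4;  out ∅∪∅=∅
  n7('ac'): parent n3 fail=0; on 'c' 0 → fail=14;  out ∅∪∅=∅
  n11('dc'): parent n4 fail=0; on 'c' 0 → fail=14;  out ∅∪∅=∅
  n15('ca'): parent n14 fail=0; on 'a' 0 → fail=3;  out ∅∪{1}={1}
  n17('bd'): parent n1 fail=0; on 'd' 0 → fail=4;  out {6}∪∅={6}
  n18('ad'): parent n3 fail=0; on 'd' 0 → fail=4;  out {7}∪∅={7}
  n6('dda'): parent n5 fail=4; on 'a' 4→0 → fail=3;  out {2}∪{1}={1,2}
  n8('aca'): parent n7 fail=14; on 'a' 14 → fail=15;  out ∅∪{1}={1}
  n12('dcc'): parent n11 fail=14; on 'c' 14→0 → fail=14;  out ∅∪∅=∅
  n16('cad'): parent n15 fail=3; on 'd' 3 → fail=18;  out {5}∪{7}={5,7}
  n9('acaa'): parent n8 fail=15; on 'a' 15→3→0 → fail=3;  out ∅∪{1}={1}
  n13('dccc'): parent n12 fail=14; on 'c' 14→0 → fail=14;  out {4}∪∅={4}
  n10('acaad'): parent n9 fail=3; on 'd' 3 → fail=18;  out {3}∪{7}={3,7}

Run:
pos 0 'a': at 3  emit P1@[0:0]
pos 1 'c': at 7
pos 2 'b': at 1 ·f
pos 3 'd': at 17  emit P6@[2:3]
pos 4 'a': at 3 ·f  emit P1@[4:4]
pos 5 'd': at 18  emit P7@[4:5]
pos 6 'b': at 1 ·f
pos 7 'a': at 2  emit P0@[6:7],P1@[7:7]
pos 8 'c': at 7 ·f
pos 9 'a': at 8  emit P1@[9:9]
pos 10 'a': at 9  emit P1@[10:10]
pos 11 'd': at 10  emit P3@[7:11],P7@[10:11]
pos 12 'c': at 11 ·f
pos 13 'd': at 4 ·f
pos 14 'd': at 5
pos 15 'd': at 5 ·f
pos 16 'a': at 6  emit P1@[16:16],P2@[14:16]
pos 17 'a': at 3 ·f  emit P1@[17:17]
pos 18 'd': at 18  emit P7@[17:18]
pos 19 'a': at 3 ·f  emit P1@[19:19]
pos 20 'b': at 1 ·f
pos 21 'd': at 17  emit P6@[20:21]
pos 22 'c': at 11 ·f
pos 23 'b': at 1 ·f
pos 24 'd': at 17  emit P6@[23:24]
pos 25 'c': at 11 ·f
pos 26 'd': at 4 ·f
pos 27 'b': at 1 ·f
pos 28 'b': at 1 ·f
pos 29 'c': at 14 ·f
pos 30 'c': at 14 ·f
pos 31 'b': at 1 ·f
pos 32 'b': at 1 ·f
pos 33 'd': at 17  emit P6@[32:33]
pos 34 'c': at 11 ·f
pos 35 'c': at 12
pos 36 'c': at 13  emit P4@[33:36]
pos 37 'a': at 15 ·f  emit P1@[37:37]
pos 38 'b': at 1 ·f
pos 39 'c': at 14 ·f
pos 40 'a': at 15  emit P1@[40:40]
pos 41 'b': at 1 ·f
pos 42 'a': at 2  emit P0@[41:42],P1@[42:42]
pos 43 'b': at 1 ·f
pos 44 'c': at 14 ·f
pos 45 'd': at 4 ·f
pos 46 'd': at 5
pos 47 'd': at 5 ·f
pos 48 'c': at 11 ·f
pos 49 'c': at 12
pos 50 'd': at 4 ·f
pos 51 'd': at 5
pos 52 'c': at 11 ·f
pos 53 'c': at 12
pos 54 'c': at 13  emit P4@[51:54]
pos 55 'b': at 1 ·f
pos 56 'c': at 14 ·f
pos 57 'a': at 15  emit P1@[57:57]
pos 58 'c': at 7 ·f
pos 59 'b': at 1 ·f
pos 60 'd': at 17  emit P6@[59:60]
pos 61 'c': at 11 ·f
pos 62 'a': at 15 ·f  emit P1@[62:62]
pos 63 'd': at 16  emit P5@[61:63],P7@[62:63]
pos 64 'd': at 5 ·f
pos 65 'a': at 6  emit P1@[65:65],P2@[63:65]
pos 66 'c': at 7 ·f
pos 67 'd': at 4 ·f
pos 68 'd': at 5
pos 69 'a': at 6  emit P1@[69:69],P2@[67:69]

Matches: [[0,1],[3,6],[4,1],[5,7],[7,0],[7,1],[9,1],[10,1],[11,3],[11,7],[16,1],[16,2],[17,1],[18,7],[19,1],[21,6],[24,6],[33,6],[36,4],[37,1],[40,1],[42,0],[42,1],[54,4],[57,1],[60,6],[62,1],[63,5],[63,7],[65,1],[65,2],[69,1],[69,2]]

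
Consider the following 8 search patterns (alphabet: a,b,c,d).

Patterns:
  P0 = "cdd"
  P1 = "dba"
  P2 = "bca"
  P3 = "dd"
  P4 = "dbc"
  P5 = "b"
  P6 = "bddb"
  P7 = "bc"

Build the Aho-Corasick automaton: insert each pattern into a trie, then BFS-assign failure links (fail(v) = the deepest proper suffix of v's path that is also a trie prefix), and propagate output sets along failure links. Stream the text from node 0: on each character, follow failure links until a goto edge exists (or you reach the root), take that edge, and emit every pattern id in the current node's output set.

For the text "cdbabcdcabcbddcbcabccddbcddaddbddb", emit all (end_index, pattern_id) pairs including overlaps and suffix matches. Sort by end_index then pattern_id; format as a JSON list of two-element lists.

Construct AC machine:
Trie nodes:
  0='ε' goto b→7 c→1 d→4
  1='c' goto d→2
  2='cd' goto d→3
  3='cdd' goto ·  ←P0
  4='d' goto b→5 d→10
  5='db' goto a→6 c→11
  6='dba' goto ·  ←P1
  7='b' goto c→8 d→12  ←P5
  8='bc' goto a→9  ←P7
  9='bca' goto ·  ←P2
  10='dd' goto ·  ←P3
  11='dbc' goto ·  ←P4
  12='bd' goto d→13
  13='bdd' goto b→14
  14='bddb' goto ·  ←P6

BFS fail/out derivation:
  n1('c'): parent n0 fail=0; on 'c' 0 → fail=0;  out ∅∪∅=∅
  n4('d'): parent n0 fail=0; on 'd' 0 → fail=0;  out ∅∪∅=∅
  n7('b'): parent n0 fail=0; on 'b' 0 → fail=0;  out {5}∪∅={5}
  n2('cd'): parent n1 fail=0; on 'd' 0 → fail=4;  out ∅∪∅=∅
  n5('db'): parent n4 fail=0; on 'b' 0 → fail=7;  out ∅∪{5}={5}
  n8('bc'): parent n7 fail=0; on 'c' 0 → fail=1;  out {7}∪∅={7}
  n10('dd'): parent n4 fail=0; on 'd' 0 → fail=4;  out {3}∪∅={3}
  n12('bd'): parent n7 fail=0; on 'd' 0 → fail=4;  out ∅∪∅=∅
  n3('cdd'): parent n2 fail=4; on 'd' 4 → fail=10;  out {0}∪{3}={0,3}
  n6('dba'): parent n5 fail=7; on 'a' 7→0 → fail=0;  out {1}∪∅={1}
  n9('bca'): parent n8 fail=1; on 'a' 1→0 → fail=0;  out {2}∪∅={2}
  n11('dbc'): parent n5 fail=7; on 'c' 7 → fail=8;  out {4}∪{7}={4,7}
  n13('bdd'): parent n12 fail=4; on 'd' 4 → fail=10;  out ∅∪{3}={3}
  n14('bddb'): parent n13 fail=10; on 'b' 10→4 → fail=5;  out {6}∪{5}={5,6}

Scan:
[0] read 'c'  n0⇒n1
[1] read 'd'  n1⇒n2
[2] read 'b'  n2⇒n5 ·f  emit P5@[2:2]
[3] read 'a'  n5⇒n6  emit P1@[1:3]
[4] read 'b'  n6⇒n7 ·f  emit P5@[4:4]
[5] read 'c'  n7⇒n8  emit P7@[4:5]
[6] read 'd'  n8⇒n2 ·f
[7] read 'c'  n2⇒n1 ·f
[8] read 'a'  n1⇒n0 ·f
[9] read 'b'  n0⇒n7  emit P5@[9:9]
[10] read 'c'  n7⇒n8  emit P7@[9:10]
[11] read 'b'  n8⇒n7 ·f  emit P5@[11:11]
[12] read 'd'  n7⇒n12
[13] read 'd'  n12⇒n13  emit P3@[12:13]
[14] read 'c'  n13⇒n1 ·f
[15] read 'b'  n1⇒n7 ·f  emit P5@[15:15]
[16] read 'c'  n7⇒n8  emit P7@[15:16]
[17] read 'a'  n8⇒n9  emit P2@[15:17]
[18] read 'b'  n9⇒n7 ·f  emit P5@[18:18]
[19] read 'c'  n7⇒n8  emit P7@[18:19]
[20] read 'c'  n8⇒n1 ·f
[21] read 'd'  n1⇒n2
[22] read 'd'  n2⇒n3  emit P0@[20:22],P3@[21:22]
[23] read 'b'  n3⇒n5 ·f  emit P5@[23:23]
[24] read 'c'  n5⇒n11  emit P4@[22:24],P7@[23:24]
[25] read 'd'  n11⇒n2 ·f
[26] read 'd'  n2⇒n3  emit P0@[24:26],P3@[25:26]
[27] read 'a'  n3⇒n0 ·f
[28] read 'd'  n0⇒n4
[29] read 'd'  n4⇒n10  emit P3@[28:29]
[30] read 'b'  n10⇒n5 ·f  emit P5@[30:30]
[31] read 'd'  n5⇒n12 ·f
[32] read 'd'  n12⇒n13  emit P3@[31:32]
[33] read 'b'  n13⇒n14  emit P5@[33:33],P6@[30:33]

Result: [[2,5],[3,1],[4,5],[5,7],[9,5],[10,7],[11,5],[13,3],[15,5],[16,7],[17,2],[18,5],[19,7],[22,0],[22,3],[23,5],[24,4],[24,7],[26,0],[26,3],[29,3],[30,5],[32,3],[33,5],[33,6]]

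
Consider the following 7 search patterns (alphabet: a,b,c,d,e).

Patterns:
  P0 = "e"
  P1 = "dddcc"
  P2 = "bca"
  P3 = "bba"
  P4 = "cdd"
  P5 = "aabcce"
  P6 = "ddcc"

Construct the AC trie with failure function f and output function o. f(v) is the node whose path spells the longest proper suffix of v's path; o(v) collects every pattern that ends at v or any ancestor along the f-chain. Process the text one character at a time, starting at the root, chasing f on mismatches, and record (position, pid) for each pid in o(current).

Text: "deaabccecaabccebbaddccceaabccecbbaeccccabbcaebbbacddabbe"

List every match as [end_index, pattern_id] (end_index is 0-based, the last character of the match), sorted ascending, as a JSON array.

Build automaton:
Trie nodes:
  n0 'ε': a→15 b→7 c→12 d→2 e→1
  n1 'e': ·  ←P0
  n2 'd': d→3
  n3 'dd': c→21 d→4
  n4 'ddd': c→5
  n5 'dddc': c→6
  n6 'dddcc': ·  ←P1
  n7 'b': b→10 c→8
  n8 'bc': a→9
  n9 'bca': ·  ←P2
  n10 'bb': a→11
  n11 'bba': ·  ←P3
  n12 'c': d→13
  n13 'cd': d→14
  n14 'cdd': ·  ←P4
  n15 'a': a→16
  n16 'aa': b→17
  n17 'aab': c→18
  n18 'aabc': c→19
  n19 'aabcc': e→20
  n20 'aabcce': ·  ←P5
  n21 'ddc': c→22
  n22 'ddcc': ·  ←P6

BFS fail/out derivation:
  n1('e'): parent n0 fail=0; on 'e' 0 → fail=0;  out {0}∪∅={0}
  n2('d'): parent n0 fail=0; on 'd' 0 → fail=0;  out ∅∪∅=∅
  n7('b'): parent n0 fail=0; on 'b' 0 → fail=0;  out ∅∪∅=∅
  n12('c'): parent n0 fail=0; on 'c' 0 → fail=0;  out ∅∪∅=∅
  n15('a'): parent n0 fail=0; on 'a' 0 → fail=0;  out ∅∪∅=∅
  n3('dd'): parent n2 fail=0; on 'd' 0 → fail=2;  out ∅∪∅=∅
  n8('bc'): parent n7 fail=0; on 'c' 0 → fail=12;  out ∅∪∅=∅
  n10('bb'): parent n7 fail=0; on 'b' 0 → fail=7;  out ∅∪∅=∅
  n13('cd'): parent n12 fail=0; on 'd' 0 → fail=2;  out ∅∪∅=∅
  n16('aa'): parent n15 fail=0; on 'a' 0 → fail=15;  out ∅∪∅=∅
  n4('ddd'): parent n3 fail=2; on 'd' 2 → fail=3;  out ∅∪∅=∅
  n9('bca'): parent n8 fail=12; on 'a' 12→0 → fail=15;  out {2}∪∅={2}
  n11('bba'): parent n10 fail=7; on 'a' 7→0 → fail=15;  out {3}∪∅={3}
  n14('cdd'): parent n13 fail=2; on 'd' 2 → fail=3;  out {4}∪∅={4}
  n17('aab'): parent n16 fail=15; on 'b' 15→0 → fail=7;  out ∅∪∅=∅
  n21('ddc'): parent n3 fail=2; on 'c' 2→0 → fail=12;  out ∅∪∅=∅
  n5('dddc'): parent n4 fail=3; on 'c' 3 → fail=21;  out ∅∪∅=∅
  n18('aabc'): parent n17 fail=7; on 'c' 7 → fail=8;  out ∅∪∅=∅
  n22('ddcc'): parent n21 fail=12; on 'c' 12→0 → fail=12;  out {6}∪∅={6}
  n6('dddcc'): parent n5 fail=21; on 'c' 21 → fail=22;  out {1}∪{6}={1,6}
  n19('aabcc'): parent n18 fail=8; on 'c' 8→12→0 → fail=12;  out ∅∪∅=∅
  n20('aabcce'): parent n19 fail=12; on 'e' 12→0 → fail=1;  out {5}∪{0}={0,5}

Text stream:
[0] read 'd'  n0⇒n2
[1] read 'e'  n2⇒n1 ·f  ** P0@[1:1]
[2] read 'a'  n1⇒n15 ·f
[3] read 'a'  n15⇒n16
[4] read 'b'  n16⇒n17
[5] read 'c'  n17⇒n18
[6] read 'c'  n18⇒n19
[7] read 'e'  n19⇒n20  ** P0@[7:7],P5@[2:7]
[8] read 'c'  n20⇒n12 ·f
[9] read 'a'  n12⇒n15 ·f
[10] read 'a'  n15⇒n16
[11] read 'b'  n16⇒n17
[12] read 'c'  n17⇒n18
[13] read 'c'  n18⇒n19
[14] read 'e'  n19⇒n20  ** P0@[14:14],P5@[9:14]
[15] read 'b'  n20⇒n7 ·f
[16] read 'b'  n7⇒n10
[17] read 'a'  n10⇒n11  ** P3@[15:17]
[18] read 'd'  n11⇒n2 ·f
[19] read 'd'  n2⇒n3
[20] read 'c'  n3⇒n21
[21] read 'c'  n21⇒n22  ** P6@[18:21]
[22] read 'c'  n22⇒n12 ·f
[23] read 'e'  n12⇒n1 ·f  ** P0@[23:23]
[24] read 'a'  n1⇒n15 ·f
[25] read 'a'  n15⇒n16
[26] read 'b'  n16⇒n17
[27] read 'c'  n17⇒n18
[28] read 'c'  n18⇒n19
[29] read 'e'  n19⇒n20  ** P0@[29:29],P5@[24:29]
[30] read 'c'  n20⇒n12 ·f
[31] read 'b'  n12⇒n7 ·f
[32] read 'b'  n7⇒n10
[33] read 'a'  n10⇒n11  ** P3@[31:33]
[34] read 'e'  n11⇒n1 ·f  ** P0@[34:34]
[35] read 'c'  n1⇒n12 ·f
[36] read 'c'  n12⇒n12 ·f
[37] read 'c'  n12⇒n12 ·f
[38] read 'c'  n12⇒n12 ·f
[39] read 'a'  n12⇒n15 ·f
[40] read 'b'  n15⇒n7 ·f
[41] read 'b'  n7⇒n10
[42] read 'c'  n10⇒n8 ·f
[43] read 'a'  n8⇒n9  ** P2@[41:43]
[44] read 'e'  n9⇒n1 ·f  ** P0@[44:44]
[45] read 'b'  n1⇒n7 ·f
[46] read 'b'  n7⇒n10
[47] read 'b'  n10⇒n10 ·f
[48] read 'a'  n10⇒n11  ** P3@[46:48]
[49] read 'c'  n11⇒n12 ·f
[50] read 'd'  n12⇒n13
[51] read 'd'  n13⇒n14  ** P4@[49:51]
[52] read 'a'  n14⇒n15 ·f
[53] read 'b'  n15⇒n7 ·f
[54] read 'b'  n7⇒n10
[55] read 'e'  n10⇒n1 ·f  ** P0@[55:55]

Result: [[1,0],[7,0],[7,5],[14,0],[14,5],[17,3],[21,6],[23,0],[29,0],[29,5],[33,3],[34,0],[43,2],[44,0],[48,3],[51,4],[55,0]]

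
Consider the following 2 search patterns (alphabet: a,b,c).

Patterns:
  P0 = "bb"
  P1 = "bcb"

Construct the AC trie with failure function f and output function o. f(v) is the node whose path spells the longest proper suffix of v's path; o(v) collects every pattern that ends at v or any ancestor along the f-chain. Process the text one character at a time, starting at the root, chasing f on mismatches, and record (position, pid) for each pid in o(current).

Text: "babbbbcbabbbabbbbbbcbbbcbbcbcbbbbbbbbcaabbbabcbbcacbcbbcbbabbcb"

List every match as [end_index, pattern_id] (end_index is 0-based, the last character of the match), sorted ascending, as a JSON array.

Construct AC machine:
Trie nodes:
  n0 'ε': b→1
  n1 'b': b→2 c→3
  n2 'bb': ·  [P0 ends]
  n3 'bc': b→4
  n4 'bcb': ·  [P1 ends]

Failure links (BFS by depth):
  fail(1) 'b': from fail(0)=0 chase 'b': 0 ⇒ 0;  out=∅∪out(0)=∅
  fail(2) 'bb': from fail(1)=0 chase 'b': 0 ⇒ 1;  out={0}∪out(1)={0}
  fail(3) 'bc': from fail(1)=0 chase 'c': 0 ⇒ 0;  out=∅∪out(0)=∅
  fail(4) 'bcb': from fail(3)=0 chase 'b': 0 ⇒ 1;  out={1}∪out(1)={1}

Text stream:
i=0 'b': node 0→1
i=1 'a': node 1→0 ·f
i=2 'b': node 0→1
i=3 'b': node 1→2  ** P0@[2:3]
i=4 'b': node 2→2 ·f  ** P0@[3:4]
i=5 'b': node 2→2 ·f  ** P0@[4:5]
i=6 'c': node 2→3 ·f
i=7 'b': node 3→4  ** P1@[5:7]
i=8 'a': node 4→0 ·f
i=9 'b': node 0→1
i=10 'b': node 1→2  ** P0@[9:10]
i=11 'b': node 2→2 ·f  ** P0@[10:11]
i=12 'a': node 2→0 ·f
i=13 'b': node 0→1
i=14 'b': node 1→2  ** P0@[13:14]
i=15 'b': node 2→2 ·f  ** P0@[14:15]
i=16 'b': node 2→2 ·f  ** P0@[15:16]
i=17 'b': node 2→2 ·f  ** P0@[16:17]
i=18 'b': node 2→2 ·f  ** P0@[17:18]
i=19 'c': node 2→3 ·f
i=20 'b': node 3→4  ** P1@[18:20]
i=21 'b': node 4→2 ·f  ** P0@[20:21]
i=22 'b': node 2→2 ·f  ** P0@[21:22]
i=23 'c': node 2→3 ·f
i=24 'b': node 3→4  ** P1@[22:24]
i=25 'b': node 4→2 ·f  ** P0@[24:25]
i=26 'c': node 2→3 ·f
i=27 'b': node 3→4  ** P1@[25:27]
i=28 'c': node 4→3 ·f
i=29 'b': node 3→4  ** P1@[27:29]
i=30 'b': node 4→2 ·f  ** P0@[29:30]
i=31 'b': node 2→2 ·f  ** P0@[30:31]
i=32 'b': node 2→2 ·f  ** P0@[31:32]
i=33 'b': node 2→2 ·f  ** P0@[32:33]
i=34 'b': node 2→2 ·f  ** P0@[33:34]
i=35 'b': node 2→2 ·f  ** P0@[34:35]
i=36 'b': node 2→2 ·f  ** P0@[35:36]
i=37 'c': node 2→3 ·f
i=38 'a': node 3→0 ·f
i=39 'a': node 0→0
i=40 'b': node 0→1
i=41 'b': node 1→2  ** P0@[40:41]
i=42 'b': node 2→2 ·f  ** P0@[41:42]
i=43 'a': node 2→0 ·f
i=44 'b': node 0→1
i=45 'c': node 1→3
i=46 'b': node 3→4  ** P1@[44:46]
i=47 'b': node 4→2 ·f  ** P0@[46:47]
i=48 'c': node 2→3 ·f
i=49 'a': node 3→0 ·f
i=50 'c': node 0→0
i=51 'b': node 0→1
i=52 'c': node 1→3
i=53 'b': node 3→4  ** P1@[51:53]
i=54 'b': node 4→2 ·f  ** P0@[53:54]
i=55 'c': node 2→3 ·f
i=56 'b': node 3→4  ** P1@[54:56]
i=57 'b': node 4→2 ·f  ** P0@[56:57]
i=58 'a': node 2→0 ·f
i=59 'b': node 0→1
i=60 'b': node 1→2  ** P0@[59:60]
i=61 'c': node 2→3 ·f
i=62 'b': node 3→4  ** P1@[60:62]

All matches (sorted): [[3,0],[4,0],[5,0],[7,1],[10,0],[11,0],[14,0],[15,0],[16,0],[17,0],[18,0],[20,1],[21,0],[22,0],[24,1],[25,0],[27,1],[29,1],[30,0],[31,0],[32,0],[33,0],[34,0],[35,0],[36,0],[41,0],[42,0],[46,1],[47,0],[53,1],[54,0],[56,1],[57,0],[60,0],[62,1]]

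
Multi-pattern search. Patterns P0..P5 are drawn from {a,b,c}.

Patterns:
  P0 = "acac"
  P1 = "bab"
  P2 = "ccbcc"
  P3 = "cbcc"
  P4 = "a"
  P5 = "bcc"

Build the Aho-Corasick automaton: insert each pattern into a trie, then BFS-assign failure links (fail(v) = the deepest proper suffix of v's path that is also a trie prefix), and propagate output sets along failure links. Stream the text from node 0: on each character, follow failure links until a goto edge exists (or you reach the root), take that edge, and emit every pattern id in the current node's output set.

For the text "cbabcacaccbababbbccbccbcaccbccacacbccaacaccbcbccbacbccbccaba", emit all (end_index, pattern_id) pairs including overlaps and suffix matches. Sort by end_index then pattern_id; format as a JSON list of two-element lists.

Construct AC machine:
Trie (insert patterns):
  n0 'ε': a→1 b→5 c→8
  n1 'a': c→2  ←P4
  n2 'ac': a→3
  n3 'aca': c→4
  n4 'acac': ·  ←P0
  n5 'b': a→6 c→16
  n6 'ba': b→7
  n7 'bab': ·  ←P1
  n8 'c': b→13 c→9
  n9 'cc': b→10
  n10 'ccb': c→11
  n11 'ccbc': c→12
  n12 'ccbcc': ·  ←P2
  n13 'cb': c→14
  n14 'cbc': c→15
  n15 'cbcc': ·  ←P3
  n16 'bc': c→17
  n17 'bcc': ·  ←P5

BFS fail/out derivation:
  fail(1) 'a': from fail(0)=0 chase 'a': 0 ⇒ 0;  out={4}∪out(0)={4}
  fail(5) 'b': from fail(0)=0 chase 'b': 0 ⇒ 0;  out=∅∪out(0)=∅
  fail(8) 'c': from fail(0)=0 chase 'c': 0 ⇒ 0;  out=∅∪out(0)=∅
  fail(2) 'ac': from fail(1)=0 chase 'c': 0 ⇒ 8;  out=∅∪out(8)=∅
  fail(6) 'ba': from fail(5)=0 chase 'a': 0 ⇒ 1;  out=∅∪out(1)={4}
  fail(9) 'cc': from fail(8)=0 chase 'c': 0 ⇒ 8;  out=∅∪out(8)=∅
  fail(13) 'cb': from fail(8)=0 chase 'b': 0 ⇒ 5;  out=∅∪out(5)=∅
  fail(16) 'bc': from fail(5)=0 chase 'c': 0 ⇒ 8;  out=∅∪out(8)=∅
  fail(3) 'aca': from fail(2)=8 chase 'a': 8→0 ⇒ 1;  out=∅∪out(1)={4}
  fail(7) 'bab': from fail(6)=1 chase 'b': 1→0 ⇒ 5;  out={1}∪out(5)={1}
  fail(10) 'ccb': from fail(9)=8 chase 'b': 8 ⇒ 13;  out=∅∪out(13)=∅
  fail(14) 'cbc': from fail(13)=5 chase 'c': 5 ⇒ 16;  out=∅∪out(16)=∅
  fail(17) 'bcc': from fail(16)=8 chase 'c': 8 ⇒ 9;  out={5}∪out(9)={5}
  fail(4) 'acac': from fail(3)=1 chase 'c': 1 ⇒ 2;  out={0}∪out(2)={0}
  fail(11) 'ccbc': from fail(10)=13 chase 'c': 13 ⇒ 14;  out=∅∪out(14)=∅
  fail(15) 'cbcc': from fail(14)=16 chase 'c': 16 ⇒ 17;  out={3}∪out(17)={3,5}
  fail(12) 'ccbcc': from fail(11)=14 chase 'c': 14 ⇒ 15;  out={2}∪out(15)={2,3,5}

Scan:
i=0 'c': node 0→8
i=1 'b': node 8→13
i=2 'a': node 13→6 (fail-walked)  emit P4@[2:2]
i=3 'b': node 6→7  emit P1@[1:3]
i=4 'c': node 7→16 (fail-walked)
i=5 'a': node 16→1 (fail-walked)  emit P4@[5:5]
i=6 'c': node 1→2
i=7 'a': node 2→3  emit P4@[7:7]
i=8 'c': node 3→4  emit P0@[5:8]
i=9 'c': node 4→9 (fail-walked)
i=10 'b': node 9→10
i=11 'a': node 10→6 (fail-walked)  emit P4@[11:11]
i=12 'b': node 6→7  emit P1@[10:12]
i=13 'a': node 7→6 (fail-walked)  emit P4@[13:13]
i=14 'b': node 6→7  emit P1@[12:14]
i=15 'b': node 7→5 (fail-walked)
i=16 'b': node 5→5 (fail-walked)
i=17 'c': node 5→16
i=18 'c': node 16→17  emit P5@[16:18]
i=19 'b': node 17→10 (fail-walked)
i=20 'c': node 10→11
i=21 'c': node 11→12  emit P2@[17:21],P3@[18:21],P5@[19:21]
i=22 'b': node 12→10 (fail-walked)
i=23 'c': node 10→11
i=24 'a': node 11→1 (fail-walked)  emit P4@[24:24]
i=25 'c': node 1→2
i=26 'c': node 2→9 (fail-walked)
i=27 'b': node 9→10
i=28 'c': node 10→11
i=29 'c': node 11→12  emit P2@[25:29],P3@[26:29],P5@[27:29]
i=30 'a': node 12→1 (fail-walked)  emit P4@[30:30]
i=31 'c': node 1→2
i=32 'a': node 2→3  emit P4@[32:32]
i=33 'c': node 3→4  emit P0@[30:33]
i=34 'b': node 4→13 (fail-walked)
i=35 'c': node 13→14
i=36 'c': node 14→15  emit P3@[33:36],P5@[34:36]
i=37 'a': node 15→1 (fail-walked)  emit P4@[37:37]
i=38 'a': node 1→1 (fail-walked)  emit P4@[38:38]
i=39 'c': node 1→2
i=40 'a': node 2→3  emit P4@[40:40]
i=41 'c': node 3→4  emit P0@[38:41]
i=42 'c': node 4→9 (fail-walked)
i=43 'b': node 9→10
i=44 'c': node 10→11
i=45 'b': node 11→13 (fail-walked)
i=46 'c': node 13→14
i=47 'c': node 14→15  emit P3@[44:47],P5@[45:47]
i=48 'b': node 15→10 (fail-walked)
i=49 'a': node 10→6 (fail-walked)  emit P4@[49:49]
i=50 'c': node 6→2 (fail-walked)
i=51 'b': node 2→13 (fail-walked)
i=52 'c': node 13→14
i=53 'c': node 14→15  emit P3@[50:53],P5@[51:53]
i=54 'b': node 15→10 (fail-walked)
i=55 'c': node 10→11
i=56 'c': node 11→12  emit P2@[52:56],P3@[53:56],P5@[54:56]
i=57 'a': node 12→1 (fail-walked)  emit P4@[57:57]
i=58 'b': node 1→5 (fail-walked)
i=59 'a': node 5→6  emit P4@[59:59]

Matches: [[2,4],[3,1],[5,4],[7,4],[8,0],[11,4],[12,1],[13,4],[14,1],[18,5],[21,2],[21,3],[21,5],[24,4],[29,2],[29,3],[29,5],[30,4],[32,4],[33,0],[36,3],[36,5],[37,4],[38,4],[40,4],[41,0],[47,3],[47,5],[49,4],[53,3],[53,5],[56,2],[56,3],[56,5],[57,4],[59,4]]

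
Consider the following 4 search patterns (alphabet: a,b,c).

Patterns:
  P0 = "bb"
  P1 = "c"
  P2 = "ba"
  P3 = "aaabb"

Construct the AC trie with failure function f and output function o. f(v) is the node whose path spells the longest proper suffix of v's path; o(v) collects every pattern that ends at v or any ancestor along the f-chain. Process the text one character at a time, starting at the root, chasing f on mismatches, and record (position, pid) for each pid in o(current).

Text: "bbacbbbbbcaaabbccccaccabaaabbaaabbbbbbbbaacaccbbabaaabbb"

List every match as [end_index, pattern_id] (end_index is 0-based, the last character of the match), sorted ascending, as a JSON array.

Build:
Trie (insert patterns):
  0='ε' goto a→5 b→1 c→3
  1='b' goto a→4 b→2
  2='bb' goto ·  ←P0
  3='c' goto ·  ←P1
  4='ba' goto ·  ←P2
  5='a' goto a→6
  6='aa' goto a→7
  7='aaa' goto b→8
  8='aaab' goto b→9
  9='aaabb' goto ·  ←P3

BFS fail/out derivation:
  fail(1) 'b': from fail(0)=0 chase 'b': 0 ⇒ 0;  out=∅∪out(0)=∅
  fail(3) 'c': from fail(0)=0 chase 'c': 0 ⇒ 0;  out={1}∪out(0)={1}
  fail(5) 'a': from fail(0)=0 chase 'a': 0 ⇒ 0;  out=∅∪out(0)=∅
  fail(2) 'bb': from fail(1)=0 chase 'b': 0 ⇒ 1;  out={0}∪out(1)={0}
  fail(4) 'ba': from fail(1)=0 chase 'a': 0 ⇒ 5;  out={2}∪out(5)={2}
  fail(6) 'aa': from fail(5)=0 chase 'a': 0 ⇒ 5;  out=∅∪out(5)=∅
  fail(7) 'aaa': from fail(6)=5 chase 'a': 5 ⇒ 6;  out=∅∪out(6)=∅
  fail(8) 'aaab': from fail(7)=6 chase 'b': 6→5→0 ⇒ 1;  out=∅∪out(1)=∅
  fail(9) 'aaabb': from fail(8)=1 chase 'b': 1 ⇒ 2;  out={3}∪out(2)={0,3}

Scan:
i=0 'b': node 0→1
i=1 'b': node 1→2  → match P0@[0:1]
i=2 'a': node 2→4 (via fail)  → match P2@[1:2]
i=3 'c': node 4→3 (via fail)  → match P1@[3:3]
i=4 'b': node 3→1 (via fail)
i=5 'b': node 1→2  → match P0@[4:5]
i=6 'b': node 2→2 (via fail)  → match P0@[5:6]
i=7 'b': node 2→2 (via fail)  → match P0@[6:7]
i=8 'b': node 2→2 (via fail)  → match P0@[7:8]
i=9 'c': node 2→3 (via fail)  → match P1@[9:9]
i=10 'a': node 3→5 (via fail)
i=11 'a': node 5→6
i=12 'a': node 6→7
i=13 'b': node 7→8
i=14 'b': node 8→9  → match P0@[13:14],P3@[10:14]
i=15 'c': node 9→3 (via fail)  → match P1@[15:15]
i=16 'c': node 3→3 (via fail)  → match P1@[16:16]
i=17 'c': node 3→3 (via fail)  → match P1@[17:17]
i=18 'c': node 3→3 (via fail)  → match P1@[18:18]
i=19 'a': node 3→5 (via fail)
i=20 'c': node 5→3 (via fail)  → match P1@[20:20]
i=21 'c': node 3→3 (via fail)  → match P1@[21:21]
i=22 'a': node 3→5 (via fail)
i=23 'b': node 5→1 (via fail)
i=24 'a': node 1→4  → match P2@[23:24]
i=25 'a': node 4→6 (via fail)
i=26 'a': node 6→7
i=27 'b': node 7→8
i=28 'b': node 8→9  → match P0@[27:28],P3@[24:28]
i=29 'a': node 9→4 (via fail)  → match P2@[28:29]
i=30 'a': node 4→6 (via fail)
i=31 'a': node 6→7
i=32 'b': node 7→8
i=33 'b': node 8→9  → match P0@[32:33],P3@[29:33]
i=34 'b': node 9→2 (via fail)  → match P0@[33:34]
i=35 'b': node 2→2 (via fail)  → match P0@[34:35]
i=36 'b': node 2→2 (via fail)  → match P0@[35:36]
i=37 'b': node 2→2 (via fail)  → match P0@[36:37]
i=38 'b': node 2→2 (via fail)  → match P0@[37:38]
i=39 'b': node 2→2 (via fail)  → match P0@[38:39]
i=40 'a': node 2→4 (via fail)  → match P2@[39:40]
i=41 'a': node 4→6 (via fail)
i=42 'c': node 6→3 (via fail)  → match P1@[42:42]
i=43 'a': node 3→5 (via fail)
i=44 'c': node 5→3 (via fail)  → match P1@[44:44]
i=45 'c': node 3→3 (via fail)  → match P1@[45:45]
i=46 'b': node 3→1 (via fail)
i=47 'b': node 1→2  → match P0@[46:47]
i=48 'a': node 2→4 (via fail)  → match P2@[47:48]
i=49 'b': node 4→1 (via fail)
i=50 'a': node 1→4  → match P2@[49:50]
i=51 'a': node 4→6 (via fail)
i=52 'a': node 6→7
i=53 'b': node 7→8
i=54 'b': node 8→9  → match P0@[53:54],P3@[50:54]
i=55 'b': node 9→2 (via fail)  → match P0@[54:55]

Matches: [[1,0],[2,2],[3,1],[5,0],[6,0],[7,0],[8,0],[9,1],[14,0],[14,3],[15,1],[16,1],[17,1],[18,1],[20,1],[21,1],[24,2],[28,0],[28,3],[29,2],[33,0],[33,3],[34,0],[35,0],[36,0],[37,0],[38,0],[39,0],[40,2],[42,1],[44,1],[45,1],[47,0],[48,2],[50,2],[54,0],[54,3],[55,0]]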